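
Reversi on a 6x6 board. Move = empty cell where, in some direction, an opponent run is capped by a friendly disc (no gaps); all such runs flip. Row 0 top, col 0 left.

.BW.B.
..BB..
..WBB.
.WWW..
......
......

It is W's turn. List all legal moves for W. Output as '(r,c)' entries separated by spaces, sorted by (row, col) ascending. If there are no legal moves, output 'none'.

(0,0): flips 1 -> legal
(0,3): flips 2 -> legal
(0,5): no bracket -> illegal
(1,0): no bracket -> illegal
(1,1): no bracket -> illegal
(1,4): flips 1 -> legal
(1,5): flips 1 -> legal
(2,1): no bracket -> illegal
(2,5): flips 2 -> legal
(3,4): no bracket -> illegal
(3,5): flips 2 -> legal

Answer: (0,0) (0,3) (1,4) (1,5) (2,5) (3,5)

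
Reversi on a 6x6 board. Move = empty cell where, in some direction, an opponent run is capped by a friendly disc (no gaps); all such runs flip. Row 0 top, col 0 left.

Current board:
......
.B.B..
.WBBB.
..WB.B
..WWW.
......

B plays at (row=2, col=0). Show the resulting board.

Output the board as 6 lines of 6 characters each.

Place B at (2,0); scan 8 dirs for brackets.
Dir NW: edge -> no flip
Dir N: first cell '.' (not opp) -> no flip
Dir NE: first cell 'B' (not opp) -> no flip
Dir W: edge -> no flip
Dir E: opp run (2,1) capped by B -> flip
Dir SW: edge -> no flip
Dir S: first cell '.' (not opp) -> no flip
Dir SE: first cell '.' (not opp) -> no flip
All flips: (2,1)

Answer: ......
.B.B..
BBBBB.
..WB.B
..WWW.
......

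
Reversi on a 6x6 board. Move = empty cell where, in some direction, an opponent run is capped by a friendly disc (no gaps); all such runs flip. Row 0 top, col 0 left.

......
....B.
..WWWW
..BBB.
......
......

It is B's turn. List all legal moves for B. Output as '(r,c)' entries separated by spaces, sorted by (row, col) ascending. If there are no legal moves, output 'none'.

Answer: (1,1) (1,2) (1,3) (1,5)

Derivation:
(1,1): flips 1 -> legal
(1,2): flips 2 -> legal
(1,3): flips 1 -> legal
(1,5): flips 1 -> legal
(2,1): no bracket -> illegal
(3,1): no bracket -> illegal
(3,5): no bracket -> illegal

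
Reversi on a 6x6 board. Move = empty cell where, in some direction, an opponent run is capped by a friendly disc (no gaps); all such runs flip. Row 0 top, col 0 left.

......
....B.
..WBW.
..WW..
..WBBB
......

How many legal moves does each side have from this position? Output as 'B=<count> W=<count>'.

Answer: B=5 W=6

Derivation:
-- B to move --
(1,1): flips 2 -> legal
(1,2): no bracket -> illegal
(1,3): no bracket -> illegal
(1,5): no bracket -> illegal
(2,1): flips 2 -> legal
(2,5): flips 1 -> legal
(3,1): no bracket -> illegal
(3,4): flips 1 -> legal
(3,5): no bracket -> illegal
(4,1): flips 2 -> legal
(5,1): no bracket -> illegal
(5,2): no bracket -> illegal
(5,3): no bracket -> illegal
B mobility = 5
-- W to move --
(0,3): no bracket -> illegal
(0,4): flips 1 -> legal
(0,5): flips 2 -> legal
(1,2): no bracket -> illegal
(1,3): flips 1 -> legal
(1,5): no bracket -> illegal
(2,5): no bracket -> illegal
(3,4): no bracket -> illegal
(3,5): no bracket -> illegal
(5,2): no bracket -> illegal
(5,3): flips 1 -> legal
(5,4): flips 1 -> legal
(5,5): flips 1 -> legal
W mobility = 6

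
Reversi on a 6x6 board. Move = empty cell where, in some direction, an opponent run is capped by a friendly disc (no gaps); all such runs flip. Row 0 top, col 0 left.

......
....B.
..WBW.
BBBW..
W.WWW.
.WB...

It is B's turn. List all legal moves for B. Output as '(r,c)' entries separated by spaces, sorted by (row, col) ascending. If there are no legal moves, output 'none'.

(1,1): no bracket -> illegal
(1,2): flips 1 -> legal
(1,3): flips 1 -> legal
(1,5): no bracket -> illegal
(2,1): flips 1 -> legal
(2,5): flips 1 -> legal
(3,4): flips 3 -> legal
(3,5): no bracket -> illegal
(4,1): no bracket -> illegal
(4,5): no bracket -> illegal
(5,0): flips 2 -> legal
(5,3): flips 3 -> legal
(5,4): flips 1 -> legal
(5,5): no bracket -> illegal

Answer: (1,2) (1,3) (2,1) (2,5) (3,4) (5,0) (5,3) (5,4)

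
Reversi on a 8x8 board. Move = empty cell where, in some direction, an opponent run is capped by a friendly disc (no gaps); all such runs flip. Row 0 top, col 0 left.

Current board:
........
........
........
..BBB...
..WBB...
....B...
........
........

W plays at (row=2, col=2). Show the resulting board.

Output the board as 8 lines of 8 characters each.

Answer: ........
........
..W.....
..WBB...
..WBB...
....B...
........
........

Derivation:
Place W at (2,2); scan 8 dirs for brackets.
Dir NW: first cell '.' (not opp) -> no flip
Dir N: first cell '.' (not opp) -> no flip
Dir NE: first cell '.' (not opp) -> no flip
Dir W: first cell '.' (not opp) -> no flip
Dir E: first cell '.' (not opp) -> no flip
Dir SW: first cell '.' (not opp) -> no flip
Dir S: opp run (3,2) capped by W -> flip
Dir SE: opp run (3,3) (4,4), next='.' -> no flip
All flips: (3,2)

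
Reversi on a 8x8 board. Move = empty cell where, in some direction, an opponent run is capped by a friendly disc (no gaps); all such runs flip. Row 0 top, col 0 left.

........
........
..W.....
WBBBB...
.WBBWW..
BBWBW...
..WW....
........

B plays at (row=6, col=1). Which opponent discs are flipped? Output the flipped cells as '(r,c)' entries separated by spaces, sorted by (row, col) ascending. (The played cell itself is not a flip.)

Answer: (5,2)

Derivation:
Dir NW: first cell 'B' (not opp) -> no flip
Dir N: first cell 'B' (not opp) -> no flip
Dir NE: opp run (5,2) capped by B -> flip
Dir W: first cell '.' (not opp) -> no flip
Dir E: opp run (6,2) (6,3), next='.' -> no flip
Dir SW: first cell '.' (not opp) -> no flip
Dir S: first cell '.' (not opp) -> no flip
Dir SE: first cell '.' (not opp) -> no flip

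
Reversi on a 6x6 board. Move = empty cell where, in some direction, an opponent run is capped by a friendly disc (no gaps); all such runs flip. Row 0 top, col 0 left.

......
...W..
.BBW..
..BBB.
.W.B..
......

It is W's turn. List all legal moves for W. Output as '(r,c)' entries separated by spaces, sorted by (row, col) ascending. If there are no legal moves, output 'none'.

Answer: (2,0) (3,1) (4,5) (5,3)

Derivation:
(1,0): no bracket -> illegal
(1,1): no bracket -> illegal
(1,2): no bracket -> illegal
(2,0): flips 2 -> legal
(2,4): no bracket -> illegal
(2,5): no bracket -> illegal
(3,0): no bracket -> illegal
(3,1): flips 1 -> legal
(3,5): no bracket -> illegal
(4,2): no bracket -> illegal
(4,4): no bracket -> illegal
(4,5): flips 1 -> legal
(5,2): no bracket -> illegal
(5,3): flips 2 -> legal
(5,4): no bracket -> illegal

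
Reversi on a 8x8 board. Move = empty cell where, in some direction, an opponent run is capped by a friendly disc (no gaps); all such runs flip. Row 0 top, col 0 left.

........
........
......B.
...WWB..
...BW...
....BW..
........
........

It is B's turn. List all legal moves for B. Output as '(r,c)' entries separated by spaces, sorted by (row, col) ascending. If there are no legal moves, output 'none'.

Answer: (2,3) (2,4) (2,5) (3,2) (4,5) (5,3) (5,6)

Derivation:
(2,2): no bracket -> illegal
(2,3): flips 1 -> legal
(2,4): flips 2 -> legal
(2,5): flips 1 -> legal
(3,2): flips 2 -> legal
(4,2): no bracket -> illegal
(4,5): flips 1 -> legal
(4,6): no bracket -> illegal
(5,3): flips 1 -> legal
(5,6): flips 1 -> legal
(6,4): no bracket -> illegal
(6,5): no bracket -> illegal
(6,6): no bracket -> illegal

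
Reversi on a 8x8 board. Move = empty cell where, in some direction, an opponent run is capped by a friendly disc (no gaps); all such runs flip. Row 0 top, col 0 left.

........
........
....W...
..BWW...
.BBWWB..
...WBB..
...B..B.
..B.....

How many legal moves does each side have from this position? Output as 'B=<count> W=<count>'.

Answer: B=7 W=10

Derivation:
-- B to move --
(1,3): no bracket -> illegal
(1,4): flips 3 -> legal
(1,5): flips 2 -> legal
(2,2): flips 2 -> legal
(2,3): flips 4 -> legal
(2,5): no bracket -> illegal
(3,5): flips 2 -> legal
(5,2): flips 1 -> legal
(6,2): no bracket -> illegal
(6,4): flips 1 -> legal
B mobility = 7
-- W to move --
(2,1): flips 1 -> legal
(2,2): no bracket -> illegal
(2,3): no bracket -> illegal
(3,0): no bracket -> illegal
(3,1): flips 2 -> legal
(3,5): no bracket -> illegal
(3,6): no bracket -> illegal
(4,0): flips 2 -> legal
(4,6): flips 1 -> legal
(5,0): no bracket -> illegal
(5,1): flips 1 -> legal
(5,2): no bracket -> illegal
(5,6): flips 3 -> legal
(5,7): no bracket -> illegal
(6,1): no bracket -> illegal
(6,2): no bracket -> illegal
(6,4): flips 1 -> legal
(6,5): flips 1 -> legal
(6,7): no bracket -> illegal
(7,1): no bracket -> illegal
(7,3): flips 1 -> legal
(7,4): no bracket -> illegal
(7,5): no bracket -> illegal
(7,6): no bracket -> illegal
(7,7): flips 2 -> legal
W mobility = 10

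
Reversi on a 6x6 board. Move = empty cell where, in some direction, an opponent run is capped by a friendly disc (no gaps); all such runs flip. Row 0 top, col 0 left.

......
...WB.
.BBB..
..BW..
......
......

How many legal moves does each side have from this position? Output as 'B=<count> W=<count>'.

Answer: B=6 W=3

Derivation:
-- B to move --
(0,2): no bracket -> illegal
(0,3): flips 1 -> legal
(0,4): flips 1 -> legal
(1,2): flips 1 -> legal
(2,4): no bracket -> illegal
(3,4): flips 1 -> legal
(4,2): no bracket -> illegal
(4,3): flips 1 -> legal
(4,4): flips 1 -> legal
B mobility = 6
-- W to move --
(0,3): no bracket -> illegal
(0,4): no bracket -> illegal
(0,5): no bracket -> illegal
(1,0): no bracket -> illegal
(1,1): flips 1 -> legal
(1,2): no bracket -> illegal
(1,5): flips 1 -> legal
(2,0): no bracket -> illegal
(2,4): no bracket -> illegal
(2,5): no bracket -> illegal
(3,0): no bracket -> illegal
(3,1): flips 2 -> legal
(3,4): no bracket -> illegal
(4,1): no bracket -> illegal
(4,2): no bracket -> illegal
(4,3): no bracket -> illegal
W mobility = 3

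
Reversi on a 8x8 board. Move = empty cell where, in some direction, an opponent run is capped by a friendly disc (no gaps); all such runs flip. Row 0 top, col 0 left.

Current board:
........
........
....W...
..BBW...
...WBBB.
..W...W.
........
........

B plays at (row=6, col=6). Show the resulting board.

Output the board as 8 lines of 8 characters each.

Place B at (6,6); scan 8 dirs for brackets.
Dir NW: first cell '.' (not opp) -> no flip
Dir N: opp run (5,6) capped by B -> flip
Dir NE: first cell '.' (not opp) -> no flip
Dir W: first cell '.' (not opp) -> no flip
Dir E: first cell '.' (not opp) -> no flip
Dir SW: first cell '.' (not opp) -> no flip
Dir S: first cell '.' (not opp) -> no flip
Dir SE: first cell '.' (not opp) -> no flip
All flips: (5,6)

Answer: ........
........
....W...
..BBW...
...WBBB.
..W...B.
......B.
........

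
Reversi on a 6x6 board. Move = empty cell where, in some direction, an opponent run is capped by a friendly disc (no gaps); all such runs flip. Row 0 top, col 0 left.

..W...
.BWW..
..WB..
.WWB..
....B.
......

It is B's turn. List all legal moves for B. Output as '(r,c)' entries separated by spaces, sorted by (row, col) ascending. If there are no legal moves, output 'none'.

Answer: (0,1) (0,3) (1,4) (2,1) (3,0) (4,1)

Derivation:
(0,1): flips 1 -> legal
(0,3): flips 1 -> legal
(0,4): no bracket -> illegal
(1,4): flips 2 -> legal
(2,0): no bracket -> illegal
(2,1): flips 1 -> legal
(2,4): no bracket -> illegal
(3,0): flips 2 -> legal
(4,0): no bracket -> illegal
(4,1): flips 1 -> legal
(4,2): no bracket -> illegal
(4,3): no bracket -> illegal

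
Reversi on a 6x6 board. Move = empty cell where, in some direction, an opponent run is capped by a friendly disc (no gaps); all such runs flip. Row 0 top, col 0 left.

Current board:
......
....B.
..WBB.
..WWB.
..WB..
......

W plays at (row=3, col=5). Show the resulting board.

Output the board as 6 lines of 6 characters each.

Place W at (3,5); scan 8 dirs for brackets.
Dir NW: opp run (2,4), next='.' -> no flip
Dir N: first cell '.' (not opp) -> no flip
Dir NE: edge -> no flip
Dir W: opp run (3,4) capped by W -> flip
Dir E: edge -> no flip
Dir SW: first cell '.' (not opp) -> no flip
Dir S: first cell '.' (not opp) -> no flip
Dir SE: edge -> no flip
All flips: (3,4)

Answer: ......
....B.
..WBB.
..WWWW
..WB..
......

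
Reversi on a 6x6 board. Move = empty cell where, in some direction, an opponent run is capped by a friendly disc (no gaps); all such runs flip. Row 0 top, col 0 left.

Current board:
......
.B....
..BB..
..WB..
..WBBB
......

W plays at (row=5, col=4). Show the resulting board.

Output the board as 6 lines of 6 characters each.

Answer: ......
.B....
..BB..
..WB..
..WWBB
....W.

Derivation:
Place W at (5,4); scan 8 dirs for brackets.
Dir NW: opp run (4,3) capped by W -> flip
Dir N: opp run (4,4), next='.' -> no flip
Dir NE: opp run (4,5), next=edge -> no flip
Dir W: first cell '.' (not opp) -> no flip
Dir E: first cell '.' (not opp) -> no flip
Dir SW: edge -> no flip
Dir S: edge -> no flip
Dir SE: edge -> no flip
All flips: (4,3)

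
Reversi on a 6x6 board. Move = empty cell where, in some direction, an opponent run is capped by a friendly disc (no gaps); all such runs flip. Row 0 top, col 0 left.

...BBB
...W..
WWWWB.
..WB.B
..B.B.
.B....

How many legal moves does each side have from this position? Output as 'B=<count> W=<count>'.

Answer: B=4 W=5

Derivation:
-- B to move --
(0,2): flips 1 -> legal
(1,0): no bracket -> illegal
(1,1): flips 1 -> legal
(1,2): flips 2 -> legal
(1,4): no bracket -> illegal
(3,0): no bracket -> illegal
(3,1): flips 3 -> legal
(3,4): no bracket -> illegal
(4,1): no bracket -> illegal
(4,3): no bracket -> illegal
B mobility = 4
-- W to move --
(0,2): no bracket -> illegal
(1,2): no bracket -> illegal
(1,4): no bracket -> illegal
(1,5): no bracket -> illegal
(2,5): flips 1 -> legal
(3,1): no bracket -> illegal
(3,4): flips 1 -> legal
(4,0): no bracket -> illegal
(4,1): no bracket -> illegal
(4,3): flips 1 -> legal
(4,5): no bracket -> illegal
(5,0): no bracket -> illegal
(5,2): flips 1 -> legal
(5,3): no bracket -> illegal
(5,4): no bracket -> illegal
(5,5): flips 2 -> legal
W mobility = 5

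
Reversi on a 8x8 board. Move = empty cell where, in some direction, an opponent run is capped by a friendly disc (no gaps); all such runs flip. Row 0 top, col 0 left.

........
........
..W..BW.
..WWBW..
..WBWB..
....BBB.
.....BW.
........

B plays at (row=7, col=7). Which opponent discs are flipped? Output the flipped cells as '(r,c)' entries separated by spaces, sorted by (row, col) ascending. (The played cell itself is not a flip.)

Answer: (6,6)

Derivation:
Dir NW: opp run (6,6) capped by B -> flip
Dir N: first cell '.' (not opp) -> no flip
Dir NE: edge -> no flip
Dir W: first cell '.' (not opp) -> no flip
Dir E: edge -> no flip
Dir SW: edge -> no flip
Dir S: edge -> no flip
Dir SE: edge -> no flip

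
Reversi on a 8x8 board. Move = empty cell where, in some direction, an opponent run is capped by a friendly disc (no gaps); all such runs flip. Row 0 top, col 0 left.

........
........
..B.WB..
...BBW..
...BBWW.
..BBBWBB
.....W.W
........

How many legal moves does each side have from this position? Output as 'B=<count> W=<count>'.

Answer: B=12 W=12

Derivation:
-- B to move --
(1,3): flips 3 -> legal
(1,4): flips 1 -> legal
(1,5): flips 1 -> legal
(2,3): flips 1 -> legal
(2,6): flips 1 -> legal
(3,6): flips 3 -> legal
(3,7): no bracket -> illegal
(4,7): flips 2 -> legal
(6,4): no bracket -> illegal
(6,6): flips 1 -> legal
(7,4): flips 1 -> legal
(7,5): flips 4 -> legal
(7,6): flips 1 -> legal
(7,7): flips 1 -> legal
B mobility = 12
-- W to move --
(1,1): flips 3 -> legal
(1,2): no bracket -> illegal
(1,3): no bracket -> illegal
(1,4): no bracket -> illegal
(1,5): flips 1 -> legal
(1,6): no bracket -> illegal
(2,1): no bracket -> illegal
(2,3): flips 1 -> legal
(2,6): flips 1 -> legal
(3,1): no bracket -> illegal
(3,2): flips 4 -> legal
(3,6): no bracket -> illegal
(4,1): no bracket -> illegal
(4,2): flips 3 -> legal
(4,7): flips 2 -> legal
(5,1): flips 3 -> legal
(6,1): no bracket -> illegal
(6,2): flips 2 -> legal
(6,3): flips 1 -> legal
(6,4): flips 3 -> legal
(6,6): flips 1 -> legal
W mobility = 12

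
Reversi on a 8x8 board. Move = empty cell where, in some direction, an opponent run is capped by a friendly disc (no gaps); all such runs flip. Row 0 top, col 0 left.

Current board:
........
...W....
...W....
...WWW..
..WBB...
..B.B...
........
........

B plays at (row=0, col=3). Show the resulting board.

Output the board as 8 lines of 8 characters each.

Answer: ...B....
...B....
...B....
...BWW..
..WBB...
..B.B...
........
........

Derivation:
Place B at (0,3); scan 8 dirs for brackets.
Dir NW: edge -> no flip
Dir N: edge -> no flip
Dir NE: edge -> no flip
Dir W: first cell '.' (not opp) -> no flip
Dir E: first cell '.' (not opp) -> no flip
Dir SW: first cell '.' (not opp) -> no flip
Dir S: opp run (1,3) (2,3) (3,3) capped by B -> flip
Dir SE: first cell '.' (not opp) -> no flip
All flips: (1,3) (2,3) (3,3)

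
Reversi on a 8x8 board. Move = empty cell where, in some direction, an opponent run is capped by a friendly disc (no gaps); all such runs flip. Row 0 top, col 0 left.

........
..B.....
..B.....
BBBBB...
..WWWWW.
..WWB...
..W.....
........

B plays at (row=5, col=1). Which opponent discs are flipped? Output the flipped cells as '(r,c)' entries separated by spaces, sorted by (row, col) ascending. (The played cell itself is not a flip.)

Answer: (4,2) (5,2) (5,3)

Derivation:
Dir NW: first cell '.' (not opp) -> no flip
Dir N: first cell '.' (not opp) -> no flip
Dir NE: opp run (4,2) capped by B -> flip
Dir W: first cell '.' (not opp) -> no flip
Dir E: opp run (5,2) (5,3) capped by B -> flip
Dir SW: first cell '.' (not opp) -> no flip
Dir S: first cell '.' (not opp) -> no flip
Dir SE: opp run (6,2), next='.' -> no flip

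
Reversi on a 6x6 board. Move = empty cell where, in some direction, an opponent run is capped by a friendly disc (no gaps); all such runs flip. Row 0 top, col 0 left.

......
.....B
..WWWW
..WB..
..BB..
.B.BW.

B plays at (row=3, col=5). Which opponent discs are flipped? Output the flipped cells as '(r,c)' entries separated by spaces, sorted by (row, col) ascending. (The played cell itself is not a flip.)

Answer: (2,5)

Derivation:
Dir NW: opp run (2,4), next='.' -> no flip
Dir N: opp run (2,5) capped by B -> flip
Dir NE: edge -> no flip
Dir W: first cell '.' (not opp) -> no flip
Dir E: edge -> no flip
Dir SW: first cell '.' (not opp) -> no flip
Dir S: first cell '.' (not opp) -> no flip
Dir SE: edge -> no flip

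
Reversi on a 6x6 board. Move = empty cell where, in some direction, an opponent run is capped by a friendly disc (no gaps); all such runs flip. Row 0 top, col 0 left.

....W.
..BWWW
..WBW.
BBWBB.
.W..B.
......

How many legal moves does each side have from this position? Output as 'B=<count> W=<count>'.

Answer: B=9 W=9

Derivation:
-- B to move --
(0,2): no bracket -> illegal
(0,3): flips 1 -> legal
(0,5): flips 1 -> legal
(1,1): flips 1 -> legal
(2,1): flips 1 -> legal
(2,5): flips 1 -> legal
(3,5): no bracket -> illegal
(4,0): no bracket -> illegal
(4,2): flips 2 -> legal
(4,3): no bracket -> illegal
(5,0): flips 2 -> legal
(5,1): flips 1 -> legal
(5,2): flips 1 -> legal
B mobility = 9
-- W to move --
(0,1): no bracket -> illegal
(0,2): flips 1 -> legal
(0,3): no bracket -> illegal
(1,1): flips 1 -> legal
(2,0): no bracket -> illegal
(2,1): flips 1 -> legal
(2,5): no bracket -> illegal
(3,5): flips 2 -> legal
(4,0): flips 1 -> legal
(4,2): flips 1 -> legal
(4,3): flips 2 -> legal
(4,5): no bracket -> illegal
(5,3): no bracket -> illegal
(5,4): flips 2 -> legal
(5,5): flips 2 -> legal
W mobility = 9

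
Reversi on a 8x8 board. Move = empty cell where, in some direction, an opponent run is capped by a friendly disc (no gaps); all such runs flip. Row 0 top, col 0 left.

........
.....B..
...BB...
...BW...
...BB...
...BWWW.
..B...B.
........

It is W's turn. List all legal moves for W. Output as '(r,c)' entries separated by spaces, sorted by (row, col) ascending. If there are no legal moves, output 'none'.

Answer: (1,2) (1,4) (2,2) (3,2) (5,2) (7,6) (7,7)

Derivation:
(0,4): no bracket -> illegal
(0,5): no bracket -> illegal
(0,6): no bracket -> illegal
(1,2): flips 1 -> legal
(1,3): no bracket -> illegal
(1,4): flips 1 -> legal
(1,6): no bracket -> illegal
(2,2): flips 2 -> legal
(2,5): no bracket -> illegal
(2,6): no bracket -> illegal
(3,2): flips 2 -> legal
(3,5): no bracket -> illegal
(4,2): no bracket -> illegal
(4,5): no bracket -> illegal
(5,1): no bracket -> illegal
(5,2): flips 2 -> legal
(5,7): no bracket -> illegal
(6,1): no bracket -> illegal
(6,3): no bracket -> illegal
(6,4): no bracket -> illegal
(6,5): no bracket -> illegal
(6,7): no bracket -> illegal
(7,1): no bracket -> illegal
(7,2): no bracket -> illegal
(7,3): no bracket -> illegal
(7,5): no bracket -> illegal
(7,6): flips 1 -> legal
(7,7): flips 1 -> legal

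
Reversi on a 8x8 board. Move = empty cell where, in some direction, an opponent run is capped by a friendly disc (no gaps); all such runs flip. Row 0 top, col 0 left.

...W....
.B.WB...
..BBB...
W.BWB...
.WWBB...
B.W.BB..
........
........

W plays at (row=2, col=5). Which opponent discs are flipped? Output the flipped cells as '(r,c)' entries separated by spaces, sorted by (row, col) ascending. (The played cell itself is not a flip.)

Dir NW: opp run (1,4) capped by W -> flip
Dir N: first cell '.' (not opp) -> no flip
Dir NE: first cell '.' (not opp) -> no flip
Dir W: opp run (2,4) (2,3) (2,2), next='.' -> no flip
Dir E: first cell '.' (not opp) -> no flip
Dir SW: opp run (3,4) (4,3) capped by W -> flip
Dir S: first cell '.' (not opp) -> no flip
Dir SE: first cell '.' (not opp) -> no flip

Answer: (1,4) (3,4) (4,3)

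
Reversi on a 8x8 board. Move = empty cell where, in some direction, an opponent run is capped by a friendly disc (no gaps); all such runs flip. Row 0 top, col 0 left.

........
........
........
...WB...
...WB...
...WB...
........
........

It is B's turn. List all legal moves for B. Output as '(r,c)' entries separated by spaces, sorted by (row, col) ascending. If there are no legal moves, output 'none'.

Answer: (2,2) (3,2) (4,2) (5,2) (6,2)

Derivation:
(2,2): flips 1 -> legal
(2,3): no bracket -> illegal
(2,4): no bracket -> illegal
(3,2): flips 2 -> legal
(4,2): flips 1 -> legal
(5,2): flips 2 -> legal
(6,2): flips 1 -> legal
(6,3): no bracket -> illegal
(6,4): no bracket -> illegal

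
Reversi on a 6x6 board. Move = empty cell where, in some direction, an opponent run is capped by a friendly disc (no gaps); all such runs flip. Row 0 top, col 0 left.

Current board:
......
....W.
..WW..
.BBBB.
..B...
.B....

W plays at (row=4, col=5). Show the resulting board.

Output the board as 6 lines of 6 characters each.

Answer: ......
....W.
..WW..
.BBBW.
..B..W
.B....

Derivation:
Place W at (4,5); scan 8 dirs for brackets.
Dir NW: opp run (3,4) capped by W -> flip
Dir N: first cell '.' (not opp) -> no flip
Dir NE: edge -> no flip
Dir W: first cell '.' (not opp) -> no flip
Dir E: edge -> no flip
Dir SW: first cell '.' (not opp) -> no flip
Dir S: first cell '.' (not opp) -> no flip
Dir SE: edge -> no flip
All flips: (3,4)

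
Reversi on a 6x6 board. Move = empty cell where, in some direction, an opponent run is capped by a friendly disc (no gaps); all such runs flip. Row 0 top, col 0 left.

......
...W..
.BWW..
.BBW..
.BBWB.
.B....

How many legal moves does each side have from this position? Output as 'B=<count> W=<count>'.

-- B to move --
(0,2): no bracket -> illegal
(0,3): no bracket -> illegal
(0,4): flips 2 -> legal
(1,1): flips 2 -> legal
(1,2): flips 1 -> legal
(1,4): flips 1 -> legal
(2,4): flips 3 -> legal
(3,4): flips 1 -> legal
(5,2): no bracket -> illegal
(5,3): no bracket -> illegal
(5,4): flips 1 -> legal
B mobility = 7
-- W to move --
(1,0): flips 2 -> legal
(1,1): no bracket -> illegal
(1,2): no bracket -> illegal
(2,0): flips 1 -> legal
(3,0): flips 2 -> legal
(3,4): no bracket -> illegal
(3,5): no bracket -> illegal
(4,0): flips 3 -> legal
(4,5): flips 1 -> legal
(5,0): flips 2 -> legal
(5,2): flips 2 -> legal
(5,3): no bracket -> illegal
(5,4): no bracket -> illegal
(5,5): flips 1 -> legal
W mobility = 8

Answer: B=7 W=8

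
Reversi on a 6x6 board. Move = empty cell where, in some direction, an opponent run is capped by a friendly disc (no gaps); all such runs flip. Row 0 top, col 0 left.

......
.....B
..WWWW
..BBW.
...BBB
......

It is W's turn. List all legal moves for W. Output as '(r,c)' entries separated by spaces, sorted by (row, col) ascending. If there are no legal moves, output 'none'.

Answer: (0,5) (3,1) (4,1) (4,2) (5,2) (5,3) (5,4) (5,5)

Derivation:
(0,4): no bracket -> illegal
(0,5): flips 1 -> legal
(1,4): no bracket -> illegal
(2,1): no bracket -> illegal
(3,1): flips 2 -> legal
(3,5): no bracket -> illegal
(4,1): flips 1 -> legal
(4,2): flips 2 -> legal
(5,2): flips 1 -> legal
(5,3): flips 2 -> legal
(5,4): flips 1 -> legal
(5,5): flips 2 -> legal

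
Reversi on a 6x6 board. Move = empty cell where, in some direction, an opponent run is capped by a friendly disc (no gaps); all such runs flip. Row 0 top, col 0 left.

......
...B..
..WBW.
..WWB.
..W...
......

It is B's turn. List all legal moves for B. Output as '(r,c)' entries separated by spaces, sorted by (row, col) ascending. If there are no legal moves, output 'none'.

Answer: (1,4) (2,1) (2,5) (3,1) (3,5) (4,1) (4,3)

Derivation:
(1,1): no bracket -> illegal
(1,2): no bracket -> illegal
(1,4): flips 1 -> legal
(1,5): no bracket -> illegal
(2,1): flips 1 -> legal
(2,5): flips 1 -> legal
(3,1): flips 3 -> legal
(3,5): flips 1 -> legal
(4,1): flips 1 -> legal
(4,3): flips 1 -> legal
(4,4): no bracket -> illegal
(5,1): no bracket -> illegal
(5,2): no bracket -> illegal
(5,3): no bracket -> illegal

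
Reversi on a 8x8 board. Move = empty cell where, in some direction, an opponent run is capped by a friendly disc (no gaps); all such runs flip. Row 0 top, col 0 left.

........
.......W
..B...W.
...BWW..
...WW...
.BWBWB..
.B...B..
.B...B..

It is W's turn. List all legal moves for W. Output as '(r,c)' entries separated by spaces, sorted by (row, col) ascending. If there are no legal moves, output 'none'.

(1,1): flips 2 -> legal
(1,2): no bracket -> illegal
(1,3): no bracket -> illegal
(2,1): no bracket -> illegal
(2,3): flips 1 -> legal
(2,4): no bracket -> illegal
(3,1): no bracket -> illegal
(3,2): flips 1 -> legal
(4,0): no bracket -> illegal
(4,1): no bracket -> illegal
(4,2): no bracket -> illegal
(4,5): no bracket -> illegal
(4,6): no bracket -> illegal
(5,0): flips 1 -> legal
(5,6): flips 1 -> legal
(6,0): no bracket -> illegal
(6,2): flips 1 -> legal
(6,3): flips 1 -> legal
(6,4): no bracket -> illegal
(6,6): flips 1 -> legal
(7,0): flips 1 -> legal
(7,2): no bracket -> illegal
(7,4): no bracket -> illegal
(7,6): flips 1 -> legal

Answer: (1,1) (2,3) (3,2) (5,0) (5,6) (6,2) (6,3) (6,6) (7,0) (7,6)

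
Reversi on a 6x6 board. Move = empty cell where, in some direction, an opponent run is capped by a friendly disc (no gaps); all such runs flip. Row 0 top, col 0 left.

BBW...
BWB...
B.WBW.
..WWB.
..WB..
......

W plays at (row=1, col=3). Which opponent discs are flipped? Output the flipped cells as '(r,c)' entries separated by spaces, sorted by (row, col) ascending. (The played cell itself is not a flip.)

Answer: (1,2) (2,3)

Derivation:
Dir NW: first cell 'W' (not opp) -> no flip
Dir N: first cell '.' (not opp) -> no flip
Dir NE: first cell '.' (not opp) -> no flip
Dir W: opp run (1,2) capped by W -> flip
Dir E: first cell '.' (not opp) -> no flip
Dir SW: first cell 'W' (not opp) -> no flip
Dir S: opp run (2,3) capped by W -> flip
Dir SE: first cell 'W' (not opp) -> no flip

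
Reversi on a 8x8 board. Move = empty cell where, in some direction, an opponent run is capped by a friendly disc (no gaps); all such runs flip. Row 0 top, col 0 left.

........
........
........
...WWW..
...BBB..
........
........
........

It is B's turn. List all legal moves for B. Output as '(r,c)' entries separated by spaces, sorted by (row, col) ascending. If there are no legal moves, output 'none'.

(2,2): flips 1 -> legal
(2,3): flips 2 -> legal
(2,4): flips 1 -> legal
(2,5): flips 2 -> legal
(2,6): flips 1 -> legal
(3,2): no bracket -> illegal
(3,6): no bracket -> illegal
(4,2): no bracket -> illegal
(4,6): no bracket -> illegal

Answer: (2,2) (2,3) (2,4) (2,5) (2,6)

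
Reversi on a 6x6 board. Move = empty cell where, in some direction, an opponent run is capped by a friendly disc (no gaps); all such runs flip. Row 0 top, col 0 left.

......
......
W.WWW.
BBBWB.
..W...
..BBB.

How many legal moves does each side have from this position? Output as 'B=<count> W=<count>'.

Answer: B=4 W=5

Derivation:
-- B to move --
(1,0): flips 1 -> legal
(1,1): no bracket -> illegal
(1,2): flips 2 -> legal
(1,3): flips 1 -> legal
(1,4): flips 2 -> legal
(1,5): no bracket -> illegal
(2,1): no bracket -> illegal
(2,5): no bracket -> illegal
(3,5): no bracket -> illegal
(4,1): no bracket -> illegal
(4,3): no bracket -> illegal
(4,4): no bracket -> illegal
(5,1): no bracket -> illegal
B mobility = 4
-- W to move --
(2,1): no bracket -> illegal
(2,5): no bracket -> illegal
(3,5): flips 1 -> legal
(4,0): flips 2 -> legal
(4,1): flips 1 -> legal
(4,3): no bracket -> illegal
(4,4): flips 1 -> legal
(4,5): flips 1 -> legal
(5,1): no bracket -> illegal
(5,5): no bracket -> illegal
W mobility = 5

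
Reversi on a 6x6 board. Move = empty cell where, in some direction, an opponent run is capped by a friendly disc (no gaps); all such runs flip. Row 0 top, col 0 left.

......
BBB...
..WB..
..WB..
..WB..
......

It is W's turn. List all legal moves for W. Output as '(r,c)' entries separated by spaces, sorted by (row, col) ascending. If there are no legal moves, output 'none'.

(0,0): flips 1 -> legal
(0,1): no bracket -> illegal
(0,2): flips 1 -> legal
(0,3): no bracket -> illegal
(1,3): no bracket -> illegal
(1,4): flips 1 -> legal
(2,0): no bracket -> illegal
(2,1): no bracket -> illegal
(2,4): flips 2 -> legal
(3,4): flips 1 -> legal
(4,4): flips 2 -> legal
(5,2): no bracket -> illegal
(5,3): no bracket -> illegal
(5,4): flips 1 -> legal

Answer: (0,0) (0,2) (1,4) (2,4) (3,4) (4,4) (5,4)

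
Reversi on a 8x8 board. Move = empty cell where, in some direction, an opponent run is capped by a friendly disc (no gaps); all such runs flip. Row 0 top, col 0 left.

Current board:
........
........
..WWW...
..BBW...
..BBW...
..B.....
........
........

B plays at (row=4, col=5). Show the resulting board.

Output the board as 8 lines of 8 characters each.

Answer: ........
........
..WWW...
..BBW...
..BBBB..
..B.....
........
........

Derivation:
Place B at (4,5); scan 8 dirs for brackets.
Dir NW: opp run (3,4) (2,3), next='.' -> no flip
Dir N: first cell '.' (not opp) -> no flip
Dir NE: first cell '.' (not opp) -> no flip
Dir W: opp run (4,4) capped by B -> flip
Dir E: first cell '.' (not opp) -> no flip
Dir SW: first cell '.' (not opp) -> no flip
Dir S: first cell '.' (not opp) -> no flip
Dir SE: first cell '.' (not opp) -> no flip
All flips: (4,4)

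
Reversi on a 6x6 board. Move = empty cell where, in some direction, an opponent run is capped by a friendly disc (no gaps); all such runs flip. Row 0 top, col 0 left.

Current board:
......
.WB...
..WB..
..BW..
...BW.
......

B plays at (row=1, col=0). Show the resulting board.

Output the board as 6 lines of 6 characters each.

Answer: ......
BBB...
..WB..
..BW..
...BW.
......

Derivation:
Place B at (1,0); scan 8 dirs for brackets.
Dir NW: edge -> no flip
Dir N: first cell '.' (not opp) -> no flip
Dir NE: first cell '.' (not opp) -> no flip
Dir W: edge -> no flip
Dir E: opp run (1,1) capped by B -> flip
Dir SW: edge -> no flip
Dir S: first cell '.' (not opp) -> no flip
Dir SE: first cell '.' (not opp) -> no flip
All flips: (1,1)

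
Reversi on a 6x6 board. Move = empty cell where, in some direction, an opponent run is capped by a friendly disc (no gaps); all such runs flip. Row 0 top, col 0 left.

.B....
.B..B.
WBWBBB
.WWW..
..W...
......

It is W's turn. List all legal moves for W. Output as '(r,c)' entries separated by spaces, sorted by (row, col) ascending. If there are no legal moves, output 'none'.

(0,0): flips 1 -> legal
(0,2): flips 1 -> legal
(0,3): no bracket -> illegal
(0,4): no bracket -> illegal
(0,5): flips 2 -> legal
(1,0): flips 1 -> legal
(1,2): no bracket -> illegal
(1,3): flips 1 -> legal
(1,5): flips 1 -> legal
(3,0): no bracket -> illegal
(3,4): no bracket -> illegal
(3,5): no bracket -> illegal

Answer: (0,0) (0,2) (0,5) (1,0) (1,3) (1,5)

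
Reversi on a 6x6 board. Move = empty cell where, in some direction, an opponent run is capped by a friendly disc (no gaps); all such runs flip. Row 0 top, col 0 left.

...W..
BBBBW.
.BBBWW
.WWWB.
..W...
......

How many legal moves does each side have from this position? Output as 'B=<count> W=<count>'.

Answer: B=10 W=9

Derivation:
-- B to move --
(0,2): no bracket -> illegal
(0,4): flips 2 -> legal
(0,5): flips 1 -> legal
(1,5): flips 1 -> legal
(2,0): no bracket -> illegal
(3,0): flips 3 -> legal
(3,5): flips 1 -> legal
(4,0): flips 1 -> legal
(4,1): flips 2 -> legal
(4,3): flips 2 -> legal
(4,4): flips 1 -> legal
(5,1): no bracket -> illegal
(5,2): flips 2 -> legal
(5,3): no bracket -> illegal
B mobility = 10
-- W to move --
(0,0): flips 2 -> legal
(0,1): flips 2 -> legal
(0,2): flips 3 -> legal
(0,4): flips 2 -> legal
(2,0): flips 3 -> legal
(3,0): flips 2 -> legal
(3,5): flips 1 -> legal
(4,3): flips 1 -> legal
(4,4): flips 1 -> legal
(4,5): no bracket -> illegal
W mobility = 9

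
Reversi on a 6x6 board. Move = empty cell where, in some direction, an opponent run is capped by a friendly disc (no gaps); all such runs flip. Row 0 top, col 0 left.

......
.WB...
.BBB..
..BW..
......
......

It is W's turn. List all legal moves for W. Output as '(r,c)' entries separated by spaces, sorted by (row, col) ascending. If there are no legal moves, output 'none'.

Answer: (1,3) (3,1)

Derivation:
(0,1): no bracket -> illegal
(0,2): no bracket -> illegal
(0,3): no bracket -> illegal
(1,0): no bracket -> illegal
(1,3): flips 2 -> legal
(1,4): no bracket -> illegal
(2,0): no bracket -> illegal
(2,4): no bracket -> illegal
(3,0): no bracket -> illegal
(3,1): flips 2 -> legal
(3,4): no bracket -> illegal
(4,1): no bracket -> illegal
(4,2): no bracket -> illegal
(4,3): no bracket -> illegal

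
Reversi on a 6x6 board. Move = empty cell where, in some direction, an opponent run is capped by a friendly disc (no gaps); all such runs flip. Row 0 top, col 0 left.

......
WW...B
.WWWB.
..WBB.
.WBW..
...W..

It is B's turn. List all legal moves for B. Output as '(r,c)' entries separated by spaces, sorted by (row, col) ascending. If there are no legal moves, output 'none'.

(0,0): flips 2 -> legal
(0,1): no bracket -> illegal
(0,2): no bracket -> illegal
(1,2): flips 3 -> legal
(1,3): flips 1 -> legal
(1,4): no bracket -> illegal
(2,0): flips 3 -> legal
(3,0): no bracket -> illegal
(3,1): flips 1 -> legal
(4,0): flips 1 -> legal
(4,4): flips 1 -> legal
(5,0): no bracket -> illegal
(5,1): no bracket -> illegal
(5,2): flips 1 -> legal
(5,4): no bracket -> illegal

Answer: (0,0) (1,2) (1,3) (2,0) (3,1) (4,0) (4,4) (5,2)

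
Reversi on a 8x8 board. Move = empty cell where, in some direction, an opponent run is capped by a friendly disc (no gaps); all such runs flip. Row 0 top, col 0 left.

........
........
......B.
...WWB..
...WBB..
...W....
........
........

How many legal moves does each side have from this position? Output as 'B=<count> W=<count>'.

-- B to move --
(2,2): flips 1 -> legal
(2,3): flips 1 -> legal
(2,4): flips 1 -> legal
(2,5): no bracket -> illegal
(3,2): flips 2 -> legal
(4,2): flips 1 -> legal
(5,2): no bracket -> illegal
(5,4): no bracket -> illegal
(6,2): flips 1 -> legal
(6,3): no bracket -> illegal
(6,4): no bracket -> illegal
B mobility = 6
-- W to move --
(1,5): no bracket -> illegal
(1,6): no bracket -> illegal
(1,7): flips 3 -> legal
(2,4): no bracket -> illegal
(2,5): no bracket -> illegal
(2,7): no bracket -> illegal
(3,6): flips 1 -> legal
(3,7): no bracket -> illegal
(4,6): flips 2 -> legal
(5,4): flips 1 -> legal
(5,5): flips 1 -> legal
(5,6): flips 1 -> legal
W mobility = 6

Answer: B=6 W=6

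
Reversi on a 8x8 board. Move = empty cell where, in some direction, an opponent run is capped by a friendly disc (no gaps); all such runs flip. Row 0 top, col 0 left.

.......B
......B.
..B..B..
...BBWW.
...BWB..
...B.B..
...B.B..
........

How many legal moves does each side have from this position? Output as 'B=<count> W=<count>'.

Answer: B=5 W=11

Derivation:
-- B to move --
(2,4): no bracket -> illegal
(2,6): flips 2 -> legal
(2,7): flips 1 -> legal
(3,7): flips 2 -> legal
(4,6): no bracket -> illegal
(4,7): flips 1 -> legal
(5,4): flips 1 -> legal
B mobility = 5
-- W to move --
(0,5): no bracket -> illegal
(0,6): no bracket -> illegal
(1,1): flips 2 -> legal
(1,2): no bracket -> illegal
(1,3): no bracket -> illegal
(1,4): flips 1 -> legal
(1,5): flips 1 -> legal
(1,7): no bracket -> illegal
(2,1): no bracket -> illegal
(2,3): no bracket -> illegal
(2,4): flips 1 -> legal
(2,6): no bracket -> illegal
(2,7): no bracket -> illegal
(3,1): no bracket -> illegal
(3,2): flips 2 -> legal
(4,2): flips 1 -> legal
(4,6): flips 1 -> legal
(5,2): no bracket -> illegal
(5,4): flips 1 -> legal
(5,6): no bracket -> illegal
(6,2): flips 1 -> legal
(6,4): no bracket -> illegal
(6,6): flips 1 -> legal
(7,2): no bracket -> illegal
(7,3): no bracket -> illegal
(7,4): no bracket -> illegal
(7,5): flips 3 -> legal
(7,6): no bracket -> illegal
W mobility = 11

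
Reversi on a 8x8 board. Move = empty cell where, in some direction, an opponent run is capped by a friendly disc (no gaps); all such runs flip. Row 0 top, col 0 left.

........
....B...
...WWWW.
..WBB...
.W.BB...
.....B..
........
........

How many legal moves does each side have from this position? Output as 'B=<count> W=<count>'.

Answer: B=8 W=9

Derivation:
-- B to move --
(1,2): flips 1 -> legal
(1,3): flips 1 -> legal
(1,5): flips 1 -> legal
(1,6): flips 1 -> legal
(1,7): no bracket -> illegal
(2,1): flips 1 -> legal
(2,2): no bracket -> illegal
(2,7): no bracket -> illegal
(3,0): no bracket -> illegal
(3,1): flips 1 -> legal
(3,5): no bracket -> illegal
(3,6): flips 1 -> legal
(3,7): no bracket -> illegal
(4,0): no bracket -> illegal
(4,2): no bracket -> illegal
(5,0): flips 3 -> legal
(5,1): no bracket -> illegal
(5,2): no bracket -> illegal
B mobility = 8
-- W to move --
(0,3): flips 1 -> legal
(0,4): flips 1 -> legal
(0,5): flips 1 -> legal
(1,3): no bracket -> illegal
(1,5): no bracket -> illegal
(2,2): no bracket -> illegal
(3,5): flips 2 -> legal
(4,2): flips 1 -> legal
(4,5): flips 1 -> legal
(4,6): no bracket -> illegal
(5,2): flips 2 -> legal
(5,3): flips 2 -> legal
(5,4): flips 3 -> legal
(5,6): no bracket -> illegal
(6,4): no bracket -> illegal
(6,5): no bracket -> illegal
(6,6): no bracket -> illegal
W mobility = 9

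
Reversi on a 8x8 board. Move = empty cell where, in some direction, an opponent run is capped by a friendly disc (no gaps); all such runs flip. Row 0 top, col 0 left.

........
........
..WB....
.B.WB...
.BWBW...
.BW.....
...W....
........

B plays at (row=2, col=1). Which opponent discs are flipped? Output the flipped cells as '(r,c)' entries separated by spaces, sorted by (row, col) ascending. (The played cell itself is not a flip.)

Dir NW: first cell '.' (not opp) -> no flip
Dir N: first cell '.' (not opp) -> no flip
Dir NE: first cell '.' (not opp) -> no flip
Dir W: first cell '.' (not opp) -> no flip
Dir E: opp run (2,2) capped by B -> flip
Dir SW: first cell '.' (not opp) -> no flip
Dir S: first cell 'B' (not opp) -> no flip
Dir SE: first cell '.' (not opp) -> no flip

Answer: (2,2)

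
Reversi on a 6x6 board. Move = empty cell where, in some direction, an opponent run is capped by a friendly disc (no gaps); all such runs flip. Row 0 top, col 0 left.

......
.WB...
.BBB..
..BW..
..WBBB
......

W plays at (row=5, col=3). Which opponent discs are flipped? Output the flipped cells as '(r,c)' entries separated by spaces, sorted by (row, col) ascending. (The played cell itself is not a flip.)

Dir NW: first cell 'W' (not opp) -> no flip
Dir N: opp run (4,3) capped by W -> flip
Dir NE: opp run (4,4), next='.' -> no flip
Dir W: first cell '.' (not opp) -> no flip
Dir E: first cell '.' (not opp) -> no flip
Dir SW: edge -> no flip
Dir S: edge -> no flip
Dir SE: edge -> no flip

Answer: (4,3)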